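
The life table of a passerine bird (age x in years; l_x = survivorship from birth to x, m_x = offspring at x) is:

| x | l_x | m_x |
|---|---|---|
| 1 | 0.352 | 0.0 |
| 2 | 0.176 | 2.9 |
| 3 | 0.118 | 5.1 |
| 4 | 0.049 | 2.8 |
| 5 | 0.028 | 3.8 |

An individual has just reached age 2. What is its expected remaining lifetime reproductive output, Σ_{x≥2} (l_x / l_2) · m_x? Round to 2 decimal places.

7.70

l_2 = 0.176. Conditional survival from age 2 to x is l_x / l_2.
  x=2: (0.176/0.176) × 2.9 = 2.9000
  x=3: (0.118/0.176) × 5.1 = 3.4193
  x=4: (0.049/0.176) × 2.8 = 0.7795
  x=5: (0.028/0.176) × 3.8 = 0.6045
Sum = 2.9000 + 3.4193 + 0.7795 + 0.6045 = 7.7034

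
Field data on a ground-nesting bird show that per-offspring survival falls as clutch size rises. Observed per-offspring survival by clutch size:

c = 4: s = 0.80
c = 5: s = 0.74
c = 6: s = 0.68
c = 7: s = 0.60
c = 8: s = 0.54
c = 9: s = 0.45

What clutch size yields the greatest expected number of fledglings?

8

Expected fledglings = c × s(c):
  c=4: 4 × 0.80 = 3.200
  c=5: 5 × 0.74 = 3.700
  c=6: 6 × 0.68 = 4.080
  c=7: 7 × 0.60 = 4.200
  c=8: 8 × 0.54 = 4.320
  c=9: 9 × 0.45 = 4.050
Maximum at c = 8 (4.320 fledglings).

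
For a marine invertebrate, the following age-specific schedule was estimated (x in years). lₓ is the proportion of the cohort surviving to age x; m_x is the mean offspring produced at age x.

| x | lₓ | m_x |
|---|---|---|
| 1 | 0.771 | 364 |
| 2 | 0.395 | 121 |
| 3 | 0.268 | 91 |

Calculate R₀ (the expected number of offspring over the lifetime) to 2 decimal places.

352.83

R₀ = Σ lₓ m_x:
  age 1: 0.771 × 364 = 280.6440
  age 2: 0.395 × 121 = 47.7950
  age 3: 0.268 × 91 = 24.3880
R₀ = 280.6440 + 47.7950 + 24.3880 = 352.8270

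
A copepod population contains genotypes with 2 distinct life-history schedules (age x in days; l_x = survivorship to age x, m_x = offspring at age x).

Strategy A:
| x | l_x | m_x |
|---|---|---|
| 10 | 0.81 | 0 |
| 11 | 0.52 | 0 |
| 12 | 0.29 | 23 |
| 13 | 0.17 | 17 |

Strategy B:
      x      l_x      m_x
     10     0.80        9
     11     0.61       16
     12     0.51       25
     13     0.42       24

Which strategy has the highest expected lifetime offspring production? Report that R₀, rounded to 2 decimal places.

39.79

Strategy A: R₀ = 0.81×0 + 0.52×0 + 0.29×23 + 0.17×17 = 9.5600
Strategy B: R₀ = 0.80×9 + 0.61×16 + 0.51×25 + 0.42×24 = 39.7900
Highest R₀: strategy B with 39.7900.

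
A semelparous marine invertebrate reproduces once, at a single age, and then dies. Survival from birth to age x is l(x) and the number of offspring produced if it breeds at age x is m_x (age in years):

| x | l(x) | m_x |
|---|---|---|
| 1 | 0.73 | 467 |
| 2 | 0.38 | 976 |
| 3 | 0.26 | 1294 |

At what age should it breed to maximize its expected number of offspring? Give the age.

Expected offspring if breeding at age x = l(x) × m_x:
  age 1: 0.73 × 467 = 340.910
  age 2: 0.38 × 976 = 370.880
  age 3: 0.26 × 1294 = 336.440
Maximum at age 2 (370.880).

2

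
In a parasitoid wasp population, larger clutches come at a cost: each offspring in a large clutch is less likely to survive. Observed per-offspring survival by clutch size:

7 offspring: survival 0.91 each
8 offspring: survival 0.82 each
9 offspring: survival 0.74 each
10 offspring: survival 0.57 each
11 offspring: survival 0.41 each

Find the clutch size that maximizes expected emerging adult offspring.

Expected emerging adult offspring = c × s(c):
  c=7: 7 × 0.91 = 6.370
  c=8: 8 × 0.82 = 6.560
  c=9: 9 × 0.74 = 6.660
  c=10: 10 × 0.57 = 5.700
  c=11: 11 × 0.41 = 4.510
Maximum at c = 9 (6.660 emerging adult offspring).

9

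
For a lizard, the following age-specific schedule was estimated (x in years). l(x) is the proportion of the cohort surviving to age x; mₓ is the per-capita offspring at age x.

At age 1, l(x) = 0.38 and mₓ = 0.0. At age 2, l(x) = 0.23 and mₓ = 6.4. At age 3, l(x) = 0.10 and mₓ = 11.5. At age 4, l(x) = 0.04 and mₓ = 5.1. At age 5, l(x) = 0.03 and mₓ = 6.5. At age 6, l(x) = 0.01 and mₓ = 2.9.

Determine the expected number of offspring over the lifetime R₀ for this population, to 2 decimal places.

3.05

R₀ = Σ l(x) mₓ:
  age 1: 0.38 × 0.0 = 0.0000
  age 2: 0.23 × 6.4 = 1.4720
  age 3: 0.10 × 11.5 = 1.1500
  age 4: 0.04 × 5.1 = 0.2040
  age 5: 0.03 × 6.5 = 0.1950
  age 6: 0.01 × 2.9 = 0.0290
R₀ = 0.0000 + 1.4720 + 1.1500 + 0.2040 + 0.1950 + 0.0290 = 3.0500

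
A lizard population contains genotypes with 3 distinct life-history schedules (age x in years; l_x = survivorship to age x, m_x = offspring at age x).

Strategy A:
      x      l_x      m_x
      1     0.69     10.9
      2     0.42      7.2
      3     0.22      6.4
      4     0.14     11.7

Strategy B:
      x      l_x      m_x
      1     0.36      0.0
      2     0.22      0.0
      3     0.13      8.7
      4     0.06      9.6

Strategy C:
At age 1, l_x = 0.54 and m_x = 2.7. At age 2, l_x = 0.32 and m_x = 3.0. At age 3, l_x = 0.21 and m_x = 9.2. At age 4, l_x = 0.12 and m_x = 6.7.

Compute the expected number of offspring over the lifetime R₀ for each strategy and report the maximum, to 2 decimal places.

Strategy A: R₀ = 0.69×10.9 + 0.42×7.2 + 0.22×6.4 + 0.14×11.7 = 13.5910
Strategy B: R₀ = 0.36×0.0 + 0.22×0.0 + 0.13×8.7 + 0.06×9.6 = 1.7070
Strategy C: R₀ = 0.54×2.7 + 0.32×3.0 + 0.21×9.2 + 0.12×6.7 = 5.1540
Highest R₀: strategy A with 13.5910.

13.59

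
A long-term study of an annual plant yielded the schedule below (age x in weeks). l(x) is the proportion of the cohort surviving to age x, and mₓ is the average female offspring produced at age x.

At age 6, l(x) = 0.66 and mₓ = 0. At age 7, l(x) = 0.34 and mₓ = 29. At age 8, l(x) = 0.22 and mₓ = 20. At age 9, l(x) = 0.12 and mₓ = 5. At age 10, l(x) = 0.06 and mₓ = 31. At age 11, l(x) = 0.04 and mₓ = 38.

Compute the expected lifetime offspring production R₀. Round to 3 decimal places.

R₀ = Σ l(x) mₓ:
  age 6: 0.66 × 0 = 0.0000
  age 7: 0.34 × 29 = 9.8600
  age 8: 0.22 × 20 = 4.4000
  age 9: 0.12 × 5 = 0.6000
  age 10: 0.06 × 31 = 1.8600
  age 11: 0.04 × 38 = 1.5200
R₀ = 0.0000 + 9.8600 + 4.4000 + 0.6000 + 1.8600 + 1.5200 = 18.2400

18.240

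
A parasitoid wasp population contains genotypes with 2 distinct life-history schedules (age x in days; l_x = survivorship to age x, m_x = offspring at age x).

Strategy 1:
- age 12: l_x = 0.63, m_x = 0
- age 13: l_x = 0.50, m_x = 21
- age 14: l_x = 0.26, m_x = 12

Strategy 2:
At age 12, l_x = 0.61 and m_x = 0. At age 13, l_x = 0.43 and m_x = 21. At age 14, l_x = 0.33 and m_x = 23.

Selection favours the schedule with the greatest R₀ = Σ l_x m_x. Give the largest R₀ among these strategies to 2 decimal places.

16.62

Strategy 1: R₀ = 0.63×0 + 0.50×21 + 0.26×12 = 13.6200
Strategy 2: R₀ = 0.61×0 + 0.43×21 + 0.33×23 = 16.6200
Highest R₀: strategy 2 with 16.6200.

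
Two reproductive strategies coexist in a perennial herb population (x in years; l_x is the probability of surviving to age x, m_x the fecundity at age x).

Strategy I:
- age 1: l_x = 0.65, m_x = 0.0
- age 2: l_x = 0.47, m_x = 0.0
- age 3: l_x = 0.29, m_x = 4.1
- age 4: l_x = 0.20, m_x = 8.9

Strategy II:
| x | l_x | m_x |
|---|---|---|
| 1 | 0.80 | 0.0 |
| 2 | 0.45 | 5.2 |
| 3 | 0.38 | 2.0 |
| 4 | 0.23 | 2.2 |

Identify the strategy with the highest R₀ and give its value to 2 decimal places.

3.61

Strategy I: R₀ = 0.65×0.0 + 0.47×0.0 + 0.29×4.1 + 0.20×8.9 = 2.9690
Strategy II: R₀ = 0.80×0.0 + 0.45×5.2 + 0.38×2.0 + 0.23×2.2 = 3.6060
Highest R₀: strategy II with 3.6060.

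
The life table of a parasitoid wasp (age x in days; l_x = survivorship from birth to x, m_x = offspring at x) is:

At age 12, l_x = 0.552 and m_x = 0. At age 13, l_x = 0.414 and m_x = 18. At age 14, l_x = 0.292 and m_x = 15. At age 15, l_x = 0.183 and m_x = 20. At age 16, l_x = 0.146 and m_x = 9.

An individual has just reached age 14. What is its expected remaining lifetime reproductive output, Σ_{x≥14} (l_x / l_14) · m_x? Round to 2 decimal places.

32.03

l_14 = 0.292. Conditional survival from age 14 to x is l_x / l_14.
  x=14: (0.292/0.292) × 15 = 15.0000
  x=15: (0.183/0.292) × 20 = 12.5342
  x=16: (0.146/0.292) × 9 = 4.5000
Sum = 15.0000 + 12.5342 + 4.5000 = 32.0342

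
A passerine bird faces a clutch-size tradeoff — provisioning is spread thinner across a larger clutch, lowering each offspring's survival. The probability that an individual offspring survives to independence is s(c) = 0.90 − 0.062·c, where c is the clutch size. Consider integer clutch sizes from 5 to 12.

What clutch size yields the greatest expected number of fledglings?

Expected fledglings = c × s(c):
  c=5: 5 × 0.590 = 2.950
  c=6: 6 × 0.528 = 3.168
  c=7: 7 × 0.466 = 3.262
  c=8: 8 × 0.404 = 3.232
  c=9: 9 × 0.342 = 3.078
  c=10: 10 × 0.280 = 2.800
  c=11: 11 × 0.218 = 2.398
  c=12: 12 × 0.156 = 1.872
Maximum at c = 7 (3.262 fledglings).

7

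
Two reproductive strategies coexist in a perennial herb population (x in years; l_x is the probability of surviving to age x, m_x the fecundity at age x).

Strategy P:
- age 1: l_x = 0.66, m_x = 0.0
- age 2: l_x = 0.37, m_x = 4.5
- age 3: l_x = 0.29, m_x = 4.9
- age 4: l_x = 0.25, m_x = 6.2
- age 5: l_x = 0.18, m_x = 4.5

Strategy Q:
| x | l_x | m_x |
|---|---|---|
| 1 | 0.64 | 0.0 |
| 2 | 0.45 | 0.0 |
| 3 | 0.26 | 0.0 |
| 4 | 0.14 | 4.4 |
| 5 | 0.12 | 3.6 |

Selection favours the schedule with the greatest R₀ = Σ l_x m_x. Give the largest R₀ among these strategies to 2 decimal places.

Strategy P: R₀ = 0.66×0.0 + 0.37×4.5 + 0.29×4.9 + 0.25×6.2 + 0.18×4.5 = 5.4460
Strategy Q: R₀ = 0.64×0.0 + 0.45×0.0 + 0.26×0.0 + 0.14×4.4 + 0.12×3.6 = 1.0480
Highest R₀: strategy P with 5.4460.

5.45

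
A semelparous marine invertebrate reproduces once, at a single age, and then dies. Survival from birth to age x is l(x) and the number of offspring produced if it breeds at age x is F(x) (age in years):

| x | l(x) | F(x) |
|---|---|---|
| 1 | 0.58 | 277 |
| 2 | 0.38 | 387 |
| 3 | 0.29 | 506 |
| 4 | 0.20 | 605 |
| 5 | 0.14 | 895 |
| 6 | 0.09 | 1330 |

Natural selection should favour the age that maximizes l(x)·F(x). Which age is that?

Expected offspring if breeding at age x = l(x) × F(x):
  age 1: 0.58 × 277 = 160.660
  age 2: 0.38 × 387 = 147.060
  age 3: 0.29 × 506 = 146.740
  age 4: 0.20 × 605 = 121.000
  age 5: 0.14 × 895 = 125.300
  age 6: 0.09 × 1330 = 119.700
Maximum at age 1 (160.660).

1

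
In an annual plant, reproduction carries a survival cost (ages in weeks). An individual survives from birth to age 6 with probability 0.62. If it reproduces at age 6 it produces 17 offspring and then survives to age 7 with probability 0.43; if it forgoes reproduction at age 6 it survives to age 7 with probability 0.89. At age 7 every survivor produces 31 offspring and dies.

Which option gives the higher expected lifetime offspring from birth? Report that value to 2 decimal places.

breed at age 6: R₀ = 0.62 × (17 + 0.43 × 31) = 0.62 × 30.3300 = 18.8046
delay to age 7: R₀ = 0.62 × (0.89 × 31) = 0.62 × 27.5900 = 17.1058
Higher: breed at age 6 (18.8046).

18.80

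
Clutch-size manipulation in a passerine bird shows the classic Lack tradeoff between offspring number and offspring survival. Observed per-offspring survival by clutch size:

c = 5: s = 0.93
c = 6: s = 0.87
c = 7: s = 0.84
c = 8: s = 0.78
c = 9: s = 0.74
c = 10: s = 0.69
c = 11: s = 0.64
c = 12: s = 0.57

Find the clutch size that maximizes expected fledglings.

Expected fledglings = c × s(c):
  c=5: 5 × 0.93 = 4.650
  c=6: 6 × 0.87 = 5.220
  c=7: 7 × 0.84 = 5.880
  c=8: 8 × 0.78 = 6.240
  c=9: 9 × 0.74 = 6.660
  c=10: 10 × 0.69 = 6.900
  c=11: 11 × 0.64 = 7.040
  c=12: 12 × 0.57 = 6.840
Maximum at c = 11 (7.040 fledglings).

11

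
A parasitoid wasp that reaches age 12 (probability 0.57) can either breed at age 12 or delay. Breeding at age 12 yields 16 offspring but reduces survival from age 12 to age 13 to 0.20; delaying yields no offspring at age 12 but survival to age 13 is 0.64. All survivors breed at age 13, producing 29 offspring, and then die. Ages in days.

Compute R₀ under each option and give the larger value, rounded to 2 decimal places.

breed at age 12: R₀ = 0.57 × (16 + 0.20 × 29) = 0.57 × 21.8000 = 12.4260
delay to age 13: R₀ = 0.57 × (0.64 × 29) = 0.57 × 18.5600 = 10.5792
Higher: breed at age 12 (12.4260).

12.43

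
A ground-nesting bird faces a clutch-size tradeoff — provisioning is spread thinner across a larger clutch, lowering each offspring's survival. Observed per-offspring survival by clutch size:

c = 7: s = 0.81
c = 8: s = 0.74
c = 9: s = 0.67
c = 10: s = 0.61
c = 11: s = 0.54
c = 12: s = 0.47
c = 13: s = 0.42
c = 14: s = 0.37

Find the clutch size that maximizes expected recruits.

10

Expected recruits = c × s(c):
  c=7: 7 × 0.81 = 5.670
  c=8: 8 × 0.74 = 5.920
  c=9: 9 × 0.67 = 6.030
  c=10: 10 × 0.61 = 6.100
  c=11: 11 × 0.54 = 5.940
  c=12: 12 × 0.47 = 5.640
  c=13: 13 × 0.42 = 5.460
  c=14: 14 × 0.37 = 5.180
Maximum at c = 10 (6.100 recruits).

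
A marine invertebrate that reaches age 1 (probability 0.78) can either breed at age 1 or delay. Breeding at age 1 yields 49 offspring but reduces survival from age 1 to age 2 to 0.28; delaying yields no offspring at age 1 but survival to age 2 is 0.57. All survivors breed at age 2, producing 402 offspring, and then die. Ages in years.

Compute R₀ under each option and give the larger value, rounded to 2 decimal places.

breed at age 1: R₀ = 0.78 × (49 + 0.28 × 402) = 0.78 × 161.5600 = 126.0168
delay to age 2: R₀ = 0.78 × (0.57 × 402) = 0.78 × 229.1400 = 178.7292
Higher: delay to age 2 (178.7292).

178.73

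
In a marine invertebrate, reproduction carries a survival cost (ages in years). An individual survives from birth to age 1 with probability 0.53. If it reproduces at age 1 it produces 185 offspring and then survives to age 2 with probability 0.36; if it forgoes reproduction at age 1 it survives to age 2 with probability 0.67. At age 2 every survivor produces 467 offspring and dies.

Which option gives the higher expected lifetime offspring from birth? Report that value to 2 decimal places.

187.15

breed at age 1: R₀ = 0.53 × (185 + 0.36 × 467) = 0.53 × 353.1200 = 187.1536
delay to age 2: R₀ = 0.53 × (0.67 × 467) = 0.53 × 312.8900 = 165.8317
Higher: breed at age 1 (187.1536).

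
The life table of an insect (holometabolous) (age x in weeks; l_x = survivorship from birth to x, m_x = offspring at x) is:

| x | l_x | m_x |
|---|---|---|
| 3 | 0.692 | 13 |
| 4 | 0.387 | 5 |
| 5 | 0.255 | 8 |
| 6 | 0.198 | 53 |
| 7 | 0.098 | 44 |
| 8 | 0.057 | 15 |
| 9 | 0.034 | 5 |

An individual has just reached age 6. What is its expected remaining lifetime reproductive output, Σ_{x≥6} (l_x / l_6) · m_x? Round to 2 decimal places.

l_6 = 0.198. Conditional survival from age 6 to x is l_x / l_6.
  x=6: (0.198/0.198) × 53 = 53.0000
  x=7: (0.098/0.198) × 44 = 21.7778
  x=8: (0.057/0.198) × 15 = 4.3182
  x=9: (0.034/0.198) × 5 = 0.8586
Sum = 53.0000 + 21.7778 + 4.3182 + 0.8586 = 79.9545

79.95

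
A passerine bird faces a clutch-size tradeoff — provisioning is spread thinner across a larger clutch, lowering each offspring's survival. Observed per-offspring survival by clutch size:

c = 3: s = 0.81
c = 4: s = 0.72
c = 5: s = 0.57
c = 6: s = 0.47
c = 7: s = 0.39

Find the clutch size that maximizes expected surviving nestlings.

4

Expected surviving nestlings = c × s(c):
  c=3: 3 × 0.81 = 2.430
  c=4: 4 × 0.72 = 2.880
  c=5: 5 × 0.57 = 2.850
  c=6: 6 × 0.47 = 2.820
  c=7: 7 × 0.39 = 2.730
Maximum at c = 4 (2.880 surviving nestlings).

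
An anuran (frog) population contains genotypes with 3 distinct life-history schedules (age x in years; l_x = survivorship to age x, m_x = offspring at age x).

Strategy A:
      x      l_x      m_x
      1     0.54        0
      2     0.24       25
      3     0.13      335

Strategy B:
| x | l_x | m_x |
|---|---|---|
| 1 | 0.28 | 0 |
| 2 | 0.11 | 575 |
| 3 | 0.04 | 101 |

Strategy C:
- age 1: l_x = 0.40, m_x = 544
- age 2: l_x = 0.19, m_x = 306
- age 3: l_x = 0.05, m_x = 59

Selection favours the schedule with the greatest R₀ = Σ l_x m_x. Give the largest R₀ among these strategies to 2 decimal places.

278.69

Strategy A: R₀ = 0.54×0 + 0.24×25 + 0.13×335 = 49.5500
Strategy B: R₀ = 0.28×0 + 0.11×575 + 0.04×101 = 67.2900
Strategy C: R₀ = 0.40×544 + 0.19×306 + 0.05×59 = 278.6900
Highest R₀: strategy C with 278.6900.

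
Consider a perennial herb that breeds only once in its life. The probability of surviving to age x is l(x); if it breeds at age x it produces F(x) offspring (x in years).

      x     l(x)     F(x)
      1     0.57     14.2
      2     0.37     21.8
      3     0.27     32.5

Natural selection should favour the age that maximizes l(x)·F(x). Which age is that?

Expected offspring if breeding at age x = l(x) × F(x):
  age 1: 0.57 × 14.2 = 8.094
  age 2: 0.37 × 21.8 = 8.066
  age 3: 0.27 × 32.5 = 8.775
Maximum at age 3 (8.775).

3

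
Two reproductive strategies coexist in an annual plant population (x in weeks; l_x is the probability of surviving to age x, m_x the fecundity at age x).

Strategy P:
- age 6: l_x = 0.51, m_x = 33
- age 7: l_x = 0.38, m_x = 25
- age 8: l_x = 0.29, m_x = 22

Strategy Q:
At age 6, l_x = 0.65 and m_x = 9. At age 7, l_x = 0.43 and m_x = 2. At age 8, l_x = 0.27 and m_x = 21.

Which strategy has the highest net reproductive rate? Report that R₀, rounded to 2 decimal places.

Strategy P: R₀ = 0.51×33 + 0.38×25 + 0.29×22 = 32.7100
Strategy Q: R₀ = 0.65×9 + 0.43×2 + 0.27×21 = 12.3800
Highest R₀: strategy P with 32.7100.

32.71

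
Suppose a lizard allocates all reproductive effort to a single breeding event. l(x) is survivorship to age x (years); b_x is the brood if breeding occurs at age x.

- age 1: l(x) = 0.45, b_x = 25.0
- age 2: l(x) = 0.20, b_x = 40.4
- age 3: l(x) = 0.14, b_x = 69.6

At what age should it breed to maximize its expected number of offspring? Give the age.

Expected offspring if breeding at age x = l(x) × b_x:
  age 1: 0.45 × 25.0 = 11.250
  age 2: 0.20 × 40.4 = 8.080
  age 3: 0.14 × 69.6 = 9.744
Maximum at age 1 (11.250).

1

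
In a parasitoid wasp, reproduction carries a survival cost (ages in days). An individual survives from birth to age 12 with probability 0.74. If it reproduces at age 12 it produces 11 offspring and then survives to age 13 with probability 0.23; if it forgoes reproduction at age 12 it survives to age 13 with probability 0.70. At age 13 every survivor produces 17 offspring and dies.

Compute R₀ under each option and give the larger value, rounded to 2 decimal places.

11.03

breed at age 12: R₀ = 0.74 × (11 + 0.23 × 17) = 0.74 × 14.9100 = 11.0334
delay to age 13: R₀ = 0.74 × (0.70 × 17) = 0.74 × 11.9000 = 8.8060
Higher: breed at age 12 (11.0334).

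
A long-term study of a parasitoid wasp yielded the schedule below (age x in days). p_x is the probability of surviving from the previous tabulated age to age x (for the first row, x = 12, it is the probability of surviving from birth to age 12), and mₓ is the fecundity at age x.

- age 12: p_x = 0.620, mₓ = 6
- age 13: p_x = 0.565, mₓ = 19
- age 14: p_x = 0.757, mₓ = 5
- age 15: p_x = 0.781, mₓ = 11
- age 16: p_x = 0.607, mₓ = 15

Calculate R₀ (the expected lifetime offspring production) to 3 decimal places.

Survivorship from birth: l_x = p_12·p_13·…·p_x.
  l_12 = 0.62000
  l_13 = 0.35030
  l_14 = 0.26518
  l_15 = 0.20710
  l_16 = 0.12571
R₀ = Σ l_x mₓ:
  age 12: 0.62000 × 6 = 3.7200
  age 13: 0.35030 × 19 = 6.6557
  age 14: 0.26518 × 5 = 1.3259
  age 15: 0.20710 × 11 = 2.2781
  age 16: 0.12571 × 15 = 1.8856
R₀ = 3.7200 + 6.6557 + 1.3259 + 2.2781 + 1.8856 = 15.8653

15.865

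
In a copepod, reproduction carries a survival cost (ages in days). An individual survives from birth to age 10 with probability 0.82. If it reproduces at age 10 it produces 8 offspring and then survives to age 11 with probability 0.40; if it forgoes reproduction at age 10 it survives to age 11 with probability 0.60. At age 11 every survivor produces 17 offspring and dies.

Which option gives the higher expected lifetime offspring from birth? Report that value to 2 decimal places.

12.14

breed at age 10: R₀ = 0.82 × (8 + 0.40 × 17) = 0.82 × 14.8000 = 12.1360
delay to age 11: R₀ = 0.82 × (0.60 × 17) = 0.82 × 10.2000 = 8.3640
Higher: breed at age 10 (12.1360).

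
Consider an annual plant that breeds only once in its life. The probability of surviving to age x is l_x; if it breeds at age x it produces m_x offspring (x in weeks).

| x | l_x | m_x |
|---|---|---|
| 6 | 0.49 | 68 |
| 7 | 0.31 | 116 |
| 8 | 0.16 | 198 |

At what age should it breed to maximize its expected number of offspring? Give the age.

Expected offspring if breeding at age x = l_x × m_x:
  age 6: 0.49 × 68 = 33.320
  age 7: 0.31 × 116 = 35.960
  age 8: 0.16 × 198 = 31.680
Maximum at age 7 (35.960).

7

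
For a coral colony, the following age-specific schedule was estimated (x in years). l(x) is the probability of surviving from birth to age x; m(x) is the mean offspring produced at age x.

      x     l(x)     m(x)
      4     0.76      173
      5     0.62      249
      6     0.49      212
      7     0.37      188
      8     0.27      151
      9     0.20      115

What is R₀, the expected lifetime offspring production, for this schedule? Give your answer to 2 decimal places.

R₀ = Σ l(x) m(x):
  age 4: 0.76 × 173 = 131.4800
  age 5: 0.62 × 249 = 154.3800
  age 6: 0.49 × 212 = 103.8800
  age 7: 0.37 × 188 = 69.5600
  age 8: 0.27 × 151 = 40.7700
  age 9: 0.20 × 115 = 23.0000
R₀ = 131.4800 + 154.3800 + 103.8800 + 69.5600 + 40.7700 + 23.0000 = 523.0700

523.07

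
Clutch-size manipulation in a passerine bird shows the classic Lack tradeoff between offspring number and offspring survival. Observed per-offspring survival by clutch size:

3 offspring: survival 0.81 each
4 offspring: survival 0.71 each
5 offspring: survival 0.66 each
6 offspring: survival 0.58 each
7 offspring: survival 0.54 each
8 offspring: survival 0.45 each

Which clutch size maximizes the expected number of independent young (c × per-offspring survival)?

Expected independent young = c × s(c):
  c=3: 3 × 0.81 = 2.430
  c=4: 4 × 0.71 = 2.840
  c=5: 5 × 0.66 = 3.300
  c=6: 6 × 0.58 = 3.480
  c=7: 7 × 0.54 = 3.780
  c=8: 8 × 0.45 = 3.600
Maximum at c = 7 (3.780 independent young).

7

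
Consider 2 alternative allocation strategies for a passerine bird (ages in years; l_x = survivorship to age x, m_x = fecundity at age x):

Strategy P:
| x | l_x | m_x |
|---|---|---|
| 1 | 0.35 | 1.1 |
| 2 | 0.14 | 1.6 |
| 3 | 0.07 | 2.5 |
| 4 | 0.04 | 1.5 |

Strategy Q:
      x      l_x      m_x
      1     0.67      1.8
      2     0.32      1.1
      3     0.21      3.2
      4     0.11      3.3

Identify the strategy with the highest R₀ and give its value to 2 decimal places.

2.59

Strategy P: R₀ = 0.35×1.1 + 0.14×1.6 + 0.07×2.5 + 0.04×1.5 = 0.8440
Strategy Q: R₀ = 0.67×1.8 + 0.32×1.1 + 0.21×3.2 + 0.11×3.3 = 2.5930
Highest R₀: strategy Q with 2.5930.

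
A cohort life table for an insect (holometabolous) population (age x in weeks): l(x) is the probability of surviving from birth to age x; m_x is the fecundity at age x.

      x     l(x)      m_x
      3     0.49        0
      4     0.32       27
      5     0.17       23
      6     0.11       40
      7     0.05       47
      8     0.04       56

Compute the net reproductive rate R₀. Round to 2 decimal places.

21.54

R₀ = Σ l(x) m_x:
  age 3: 0.49 × 0 = 0.0000
  age 4: 0.32 × 27 = 8.6400
  age 5: 0.17 × 23 = 3.9100
  age 6: 0.11 × 40 = 4.4000
  age 7: 0.05 × 47 = 2.3500
  age 8: 0.04 × 56 = 2.2400
R₀ = 0.0000 + 8.6400 + 3.9100 + 4.4000 + 2.3500 + 2.2400 = 21.5400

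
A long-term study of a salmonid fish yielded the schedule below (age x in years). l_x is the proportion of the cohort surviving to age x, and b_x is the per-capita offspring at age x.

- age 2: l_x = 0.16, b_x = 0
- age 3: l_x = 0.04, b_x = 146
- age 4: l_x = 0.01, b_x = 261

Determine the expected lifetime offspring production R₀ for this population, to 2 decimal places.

8.45

R₀ = Σ l_x b_x:
  age 2: 0.16 × 0 = 0.0000
  age 3: 0.04 × 146 = 5.8400
  age 4: 0.01 × 261 = 2.6100
R₀ = 0.0000 + 5.8400 + 2.6100 = 8.4500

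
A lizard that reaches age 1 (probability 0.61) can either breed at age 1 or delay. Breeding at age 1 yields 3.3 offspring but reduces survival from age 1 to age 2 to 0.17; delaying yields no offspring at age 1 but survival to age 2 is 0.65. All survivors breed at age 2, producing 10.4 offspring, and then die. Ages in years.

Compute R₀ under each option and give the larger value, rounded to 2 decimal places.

breed at age 1: R₀ = 0.61 × (3.3 + 0.17 × 10.4) = 0.61 × 5.0680 = 3.0915
delay to age 2: R₀ = 0.61 × (0.65 × 10.4) = 0.61 × 6.7600 = 4.1236
Higher: delay to age 2 (4.1236).

4.12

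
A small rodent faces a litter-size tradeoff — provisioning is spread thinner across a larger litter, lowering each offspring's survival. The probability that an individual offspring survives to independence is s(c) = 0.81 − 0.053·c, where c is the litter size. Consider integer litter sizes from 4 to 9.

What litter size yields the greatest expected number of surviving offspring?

Expected surviving offspring = c × s(c):
  c=4: 4 × 0.598 = 2.392
  c=5: 5 × 0.545 = 2.725
  c=6: 6 × 0.492 = 2.952
  c=7: 7 × 0.439 = 3.073
  c=8: 8 × 0.386 = 3.088
  c=9: 9 × 0.333 = 2.997
Maximum at c = 8 (3.088 surviving offspring).

8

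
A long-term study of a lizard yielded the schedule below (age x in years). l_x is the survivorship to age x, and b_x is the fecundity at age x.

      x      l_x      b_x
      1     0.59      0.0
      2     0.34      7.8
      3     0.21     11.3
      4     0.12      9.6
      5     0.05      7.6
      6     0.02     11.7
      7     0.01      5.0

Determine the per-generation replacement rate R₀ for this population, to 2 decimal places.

6.84

R₀ = Σ l_x b_x:
  age 1: 0.59 × 0.0 = 0.0000
  age 2: 0.34 × 7.8 = 2.6520
  age 3: 0.21 × 11.3 = 2.3730
  age 4: 0.12 × 9.6 = 1.1520
  age 5: 0.05 × 7.6 = 0.3800
  age 6: 0.02 × 11.7 = 0.2340
  age 7: 0.01 × 5.0 = 0.0500
R₀ = 0.0000 + 2.6520 + 2.3730 + 1.1520 + 0.3800 + 0.2340 + 0.0500 = 6.8410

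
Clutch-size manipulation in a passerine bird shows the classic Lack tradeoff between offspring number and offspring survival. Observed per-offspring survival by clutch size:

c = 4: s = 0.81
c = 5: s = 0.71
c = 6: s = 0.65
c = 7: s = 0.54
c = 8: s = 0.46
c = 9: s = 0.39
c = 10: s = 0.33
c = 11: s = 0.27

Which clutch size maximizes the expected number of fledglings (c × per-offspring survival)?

Expected fledglings = c × s(c):
  c=4: 4 × 0.81 = 3.240
  c=5: 5 × 0.71 = 3.550
  c=6: 6 × 0.65 = 3.900
  c=7: 7 × 0.54 = 3.780
  c=8: 8 × 0.46 = 3.680
  c=9: 9 × 0.39 = 3.510
  c=10: 10 × 0.33 = 3.300
  c=11: 11 × 0.27 = 2.970
Maximum at c = 6 (3.900 fledglings).

6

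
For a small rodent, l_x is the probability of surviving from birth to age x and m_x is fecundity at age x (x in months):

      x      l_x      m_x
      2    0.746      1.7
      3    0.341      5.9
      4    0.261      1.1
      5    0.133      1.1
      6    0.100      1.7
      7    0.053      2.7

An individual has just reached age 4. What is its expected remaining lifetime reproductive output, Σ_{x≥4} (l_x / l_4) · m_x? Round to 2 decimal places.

2.86

l_4 = 0.261. Conditional survival from age 4 to x is l_x / l_4.
  x=4: (0.261/0.261) × 1.1 = 1.1000
  x=5: (0.133/0.261) × 1.1 = 0.5605
  x=6: (0.100/0.261) × 1.7 = 0.6513
  x=7: (0.053/0.261) × 2.7 = 0.5483
Sum = 1.1000 + 0.5605 + 0.6513 + 0.5483 = 2.8602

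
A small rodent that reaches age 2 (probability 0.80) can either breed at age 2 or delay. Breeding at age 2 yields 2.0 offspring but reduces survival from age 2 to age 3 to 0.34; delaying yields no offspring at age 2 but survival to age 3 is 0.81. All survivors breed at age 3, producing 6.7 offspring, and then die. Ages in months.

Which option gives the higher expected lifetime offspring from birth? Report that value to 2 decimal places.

4.34

breed at age 2: R₀ = 0.80 × (2.0 + 0.34 × 6.7) = 0.80 × 4.2780 = 3.4224
delay to age 3: R₀ = 0.80 × (0.81 × 6.7) = 0.80 × 5.4270 = 4.3416
Higher: delay to age 3 (4.3416).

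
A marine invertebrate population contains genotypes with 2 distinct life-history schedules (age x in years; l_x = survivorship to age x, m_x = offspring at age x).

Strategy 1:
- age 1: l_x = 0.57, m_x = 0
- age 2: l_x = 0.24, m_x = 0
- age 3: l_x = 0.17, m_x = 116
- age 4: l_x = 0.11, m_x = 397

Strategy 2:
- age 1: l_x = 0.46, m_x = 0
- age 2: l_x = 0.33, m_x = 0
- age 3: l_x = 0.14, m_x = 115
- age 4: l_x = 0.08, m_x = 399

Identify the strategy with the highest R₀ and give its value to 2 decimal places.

63.39

Strategy 1: R₀ = 0.57×0 + 0.24×0 + 0.17×116 + 0.11×397 = 63.3900
Strategy 2: R₀ = 0.46×0 + 0.33×0 + 0.14×115 + 0.08×399 = 48.0200
Highest R₀: strategy 1 with 63.3900.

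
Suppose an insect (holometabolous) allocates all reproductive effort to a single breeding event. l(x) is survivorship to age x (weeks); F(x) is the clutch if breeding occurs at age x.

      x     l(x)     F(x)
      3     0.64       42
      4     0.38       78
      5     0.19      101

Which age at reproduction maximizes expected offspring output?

Expected offspring if breeding at age x = l(x) × F(x):
  age 3: 0.64 × 42 = 26.880
  age 4: 0.38 × 78 = 29.640
  age 5: 0.19 × 101 = 19.190
Maximum at age 4 (29.640).

4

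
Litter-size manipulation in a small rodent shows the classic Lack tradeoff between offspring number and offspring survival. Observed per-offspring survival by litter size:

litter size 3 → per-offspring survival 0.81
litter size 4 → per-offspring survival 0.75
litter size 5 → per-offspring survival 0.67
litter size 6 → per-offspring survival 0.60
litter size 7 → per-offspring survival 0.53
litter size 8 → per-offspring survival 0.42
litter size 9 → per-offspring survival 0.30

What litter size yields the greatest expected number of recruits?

7

Expected recruits = c × s(c):
  c=3: 3 × 0.81 = 2.430
  c=4: 4 × 0.75 = 3.000
  c=5: 5 × 0.67 = 3.350
  c=6: 6 × 0.60 = 3.600
  c=7: 7 × 0.53 = 3.710
  c=8: 8 × 0.42 = 3.360
  c=9: 9 × 0.30 = 2.700
Maximum at c = 7 (3.710 recruits).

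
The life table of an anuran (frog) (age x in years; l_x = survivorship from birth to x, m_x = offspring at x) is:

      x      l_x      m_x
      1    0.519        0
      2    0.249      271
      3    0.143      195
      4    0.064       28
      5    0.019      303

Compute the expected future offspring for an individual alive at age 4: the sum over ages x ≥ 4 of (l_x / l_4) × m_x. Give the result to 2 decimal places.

l_4 = 0.064. Conditional survival from age 4 to x is l_x / l_4.
  x=4: (0.064/0.064) × 28 = 28.0000
  x=5: (0.019/0.064) × 303 = 89.9531
Sum = 28.0000 + 89.9531 = 117.9531

117.95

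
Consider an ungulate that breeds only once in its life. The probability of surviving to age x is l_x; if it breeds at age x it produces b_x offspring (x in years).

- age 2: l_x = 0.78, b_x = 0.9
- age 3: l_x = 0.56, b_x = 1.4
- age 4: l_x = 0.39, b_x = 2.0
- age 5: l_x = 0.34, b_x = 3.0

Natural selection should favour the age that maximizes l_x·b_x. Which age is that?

5

Expected offspring if breeding at age x = l_x × b_x:
  age 2: 0.78 × 0.9 = 0.702
  age 3: 0.56 × 1.4 = 0.784
  age 4: 0.39 × 2.0 = 0.780
  age 5: 0.34 × 3.0 = 1.020
Maximum at age 5 (1.020).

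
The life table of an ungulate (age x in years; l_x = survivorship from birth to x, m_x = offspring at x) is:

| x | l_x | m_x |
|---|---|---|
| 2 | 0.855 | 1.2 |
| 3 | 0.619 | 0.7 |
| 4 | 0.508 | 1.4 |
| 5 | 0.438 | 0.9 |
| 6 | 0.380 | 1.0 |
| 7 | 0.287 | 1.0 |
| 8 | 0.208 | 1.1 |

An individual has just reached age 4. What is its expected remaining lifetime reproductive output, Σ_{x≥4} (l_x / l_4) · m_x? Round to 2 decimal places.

3.94

l_4 = 0.508. Conditional survival from age 4 to x is l_x / l_4.
  x=4: (0.508/0.508) × 1.4 = 1.4000
  x=5: (0.438/0.508) × 0.9 = 0.7760
  x=6: (0.380/0.508) × 1.0 = 0.7480
  x=7: (0.287/0.508) × 1.0 = 0.5650
  x=8: (0.208/0.508) × 1.1 = 0.4504
Sum = 1.4000 + 0.7760 + 0.7480 + 0.5650 + 0.4504 = 3.9394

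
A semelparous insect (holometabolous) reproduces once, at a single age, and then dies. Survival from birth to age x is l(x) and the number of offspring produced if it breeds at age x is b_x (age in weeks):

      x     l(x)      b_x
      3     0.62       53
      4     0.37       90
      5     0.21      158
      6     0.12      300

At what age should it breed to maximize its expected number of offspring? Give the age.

6

Expected offspring if breeding at age x = l(x) × b_x:
  age 3: 0.62 × 53 = 32.860
  age 4: 0.37 × 90 = 33.300
  age 5: 0.21 × 158 = 33.180
  age 6: 0.12 × 300 = 36.000
Maximum at age 6 (36.000).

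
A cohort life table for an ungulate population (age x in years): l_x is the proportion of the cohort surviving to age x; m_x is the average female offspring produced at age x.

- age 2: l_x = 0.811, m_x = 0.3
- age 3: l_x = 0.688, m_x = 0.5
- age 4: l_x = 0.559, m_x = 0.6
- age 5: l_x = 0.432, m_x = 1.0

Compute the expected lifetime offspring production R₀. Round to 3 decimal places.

1.355

R₀ = Σ l_x m_x:
  age 2: 0.811 × 0.3 = 0.2433
  age 3: 0.688 × 0.5 = 0.3440
  age 4: 0.559 × 0.6 = 0.3354
  age 5: 0.432 × 1.0 = 0.4320
R₀ = 0.2433 + 0.3440 + 0.3354 + 0.4320 = 1.3547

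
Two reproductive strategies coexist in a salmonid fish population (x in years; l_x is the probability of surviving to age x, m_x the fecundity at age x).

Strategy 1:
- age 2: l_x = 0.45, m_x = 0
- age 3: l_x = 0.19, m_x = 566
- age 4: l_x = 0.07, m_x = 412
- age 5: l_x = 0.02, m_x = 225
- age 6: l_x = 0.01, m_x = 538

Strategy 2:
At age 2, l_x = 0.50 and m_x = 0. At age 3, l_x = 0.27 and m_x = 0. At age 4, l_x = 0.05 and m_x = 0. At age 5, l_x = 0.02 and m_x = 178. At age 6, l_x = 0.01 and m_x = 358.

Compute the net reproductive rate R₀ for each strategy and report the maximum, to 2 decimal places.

Strategy 1: R₀ = 0.45×0 + 0.19×566 + 0.07×412 + 0.02×225 + 0.01×538 = 146.2600
Strategy 2: R₀ = 0.50×0 + 0.27×0 + 0.05×0 + 0.02×178 + 0.01×358 = 7.1400
Highest R₀: strategy 1 with 146.2600.

146.26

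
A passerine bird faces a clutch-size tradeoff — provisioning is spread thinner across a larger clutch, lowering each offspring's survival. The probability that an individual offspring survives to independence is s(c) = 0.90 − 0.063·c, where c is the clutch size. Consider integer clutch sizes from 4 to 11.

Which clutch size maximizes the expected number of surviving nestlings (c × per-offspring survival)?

Expected surviving nestlings = c × s(c):
  c=4: 4 × 0.648 = 2.592
  c=5: 5 × 0.585 = 2.925
  c=6: 6 × 0.522 = 3.132
  c=7: 7 × 0.459 = 3.213
  c=8: 8 × 0.396 = 3.168
  c=9: 9 × 0.333 = 2.997
  c=10: 10 × 0.270 = 2.700
  c=11: 11 × 0.207 = 2.277
Maximum at c = 7 (3.213 surviving nestlings).

7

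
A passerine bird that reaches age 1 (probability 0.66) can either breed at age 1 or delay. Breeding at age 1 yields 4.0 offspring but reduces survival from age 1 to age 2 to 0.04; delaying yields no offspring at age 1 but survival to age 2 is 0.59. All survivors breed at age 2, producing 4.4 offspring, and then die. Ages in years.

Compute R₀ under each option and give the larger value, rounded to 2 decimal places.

2.76

breed at age 1: R₀ = 0.66 × (4.0 + 0.04 × 4.4) = 0.66 × 4.1760 = 2.7562
delay to age 2: R₀ = 0.66 × (0.59 × 4.4) = 0.66 × 2.5960 = 1.7134
Higher: breed at age 1 (2.7562).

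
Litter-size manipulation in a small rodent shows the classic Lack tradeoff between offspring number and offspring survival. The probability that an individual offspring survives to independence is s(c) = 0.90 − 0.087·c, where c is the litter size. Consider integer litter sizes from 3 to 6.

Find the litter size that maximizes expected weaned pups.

Expected weaned pups = c × s(c):
  c=3: 3 × 0.639 = 1.917
  c=4: 4 × 0.552 = 2.208
  c=5: 5 × 0.465 = 2.325
  c=6: 6 × 0.378 = 2.268
Maximum at c = 5 (2.325 weaned pups).

5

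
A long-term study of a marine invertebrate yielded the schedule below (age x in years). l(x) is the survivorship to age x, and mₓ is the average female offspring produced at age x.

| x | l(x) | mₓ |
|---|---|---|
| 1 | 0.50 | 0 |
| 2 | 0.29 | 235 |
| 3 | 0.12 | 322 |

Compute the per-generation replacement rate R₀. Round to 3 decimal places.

106.790

R₀ = Σ l(x) mₓ:
  age 1: 0.50 × 0 = 0.0000
  age 2: 0.29 × 235 = 68.1500
  age 3: 0.12 × 322 = 38.6400
R₀ = 0.0000 + 68.1500 + 38.6400 = 106.7900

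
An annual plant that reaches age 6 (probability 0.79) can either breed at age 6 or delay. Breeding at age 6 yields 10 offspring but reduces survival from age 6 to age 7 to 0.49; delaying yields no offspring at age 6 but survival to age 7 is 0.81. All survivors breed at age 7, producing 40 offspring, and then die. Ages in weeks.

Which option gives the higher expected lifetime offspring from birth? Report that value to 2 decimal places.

25.60

breed at age 6: R₀ = 0.79 × (10 + 0.49 × 40) = 0.79 × 29.6000 = 23.3840
delay to age 7: R₀ = 0.79 × (0.81 × 40) = 0.79 × 32.4000 = 25.5960
Higher: delay to age 7 (25.5960).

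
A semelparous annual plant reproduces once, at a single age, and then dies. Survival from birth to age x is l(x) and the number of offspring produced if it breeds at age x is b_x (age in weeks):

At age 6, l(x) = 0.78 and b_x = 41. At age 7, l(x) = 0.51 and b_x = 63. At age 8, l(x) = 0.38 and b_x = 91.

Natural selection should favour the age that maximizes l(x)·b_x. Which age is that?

Expected offspring if breeding at age x = l(x) × b_x:
  age 6: 0.78 × 41 = 31.980
  age 7: 0.51 × 63 = 32.130
  age 8: 0.38 × 91 = 34.580
Maximum at age 8 (34.580).

8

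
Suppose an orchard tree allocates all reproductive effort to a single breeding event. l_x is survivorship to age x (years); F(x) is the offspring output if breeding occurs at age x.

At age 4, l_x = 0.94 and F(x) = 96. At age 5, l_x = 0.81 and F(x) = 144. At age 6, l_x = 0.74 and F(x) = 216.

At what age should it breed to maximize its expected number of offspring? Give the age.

6

Expected offspring if breeding at age x = l_x × F(x):
  age 4: 0.94 × 96 = 90.240
  age 5: 0.81 × 144 = 116.640
  age 6: 0.74 × 216 = 159.840
Maximum at age 6 (159.840).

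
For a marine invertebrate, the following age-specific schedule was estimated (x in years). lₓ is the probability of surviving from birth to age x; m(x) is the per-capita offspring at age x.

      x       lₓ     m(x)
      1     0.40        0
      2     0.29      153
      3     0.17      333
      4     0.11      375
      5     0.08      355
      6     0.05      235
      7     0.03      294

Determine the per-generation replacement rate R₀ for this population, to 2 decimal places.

R₀ = Σ lₓ m(x):
  age 1: 0.40 × 0 = 0.0000
  age 2: 0.29 × 153 = 44.3700
  age 3: 0.17 × 333 = 56.6100
  age 4: 0.11 × 375 = 41.2500
  age 5: 0.08 × 355 = 28.4000
  age 6: 0.05 × 235 = 11.7500
  age 7: 0.03 × 294 = 8.8200
R₀ = 0.0000 + 44.3700 + 56.6100 + 41.2500 + 28.4000 + 11.7500 + 8.8200 = 191.2000

191.20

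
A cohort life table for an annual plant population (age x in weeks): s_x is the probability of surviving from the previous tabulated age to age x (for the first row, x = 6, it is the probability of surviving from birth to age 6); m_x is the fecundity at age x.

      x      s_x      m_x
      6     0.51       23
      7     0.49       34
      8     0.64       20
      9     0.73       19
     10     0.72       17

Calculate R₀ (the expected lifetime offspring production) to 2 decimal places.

27.07

Survivorship from birth: l_x = s_6·s_7·…·s_x.
  l_6 = 0.51000
  l_7 = 0.24990
  l_8 = 0.15994
  l_9 = 0.11675
  l_10 = 0.08406
R₀ = Σ l_x m_x:
  age 6: 0.51000 × 23 = 11.7300
  age 7: 0.24990 × 34 = 8.4966
  age 8: 0.15994 × 20 = 3.1988
  age 9: 0.11675 × 19 = 2.2183
  age 10: 0.08406 × 17 = 1.4290
R₀ = 11.7300 + 8.4966 + 3.1988 + 2.2183 + 1.4290 = 27.0727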